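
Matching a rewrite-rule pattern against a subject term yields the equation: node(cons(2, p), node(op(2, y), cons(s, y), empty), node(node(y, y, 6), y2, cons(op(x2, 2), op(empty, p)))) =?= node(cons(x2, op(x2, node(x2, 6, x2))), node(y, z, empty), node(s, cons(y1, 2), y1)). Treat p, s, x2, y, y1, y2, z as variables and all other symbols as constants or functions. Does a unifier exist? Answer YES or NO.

NO

Decompose node/3: cons(2, p) =?= cons(x2, op(x2, node(x2, 6, x2))),  node(op(2, y), cons(s, y), empty) =?= node(y, z, empty),  node(node(y, y, 6), y2, cons(op(x2, 2), op(empty, p))) =?= node(s, cons(y1, 2), y1).
Decompose cons/2: 2 =?= x2,  p =?= op(x2, node(x2, 6, x2)).
Bind x2 := 2; substituting into the 2 remaining equations that mention x2 gives: p =?= op(2, node(2, 6, 2)),  node(node(y, y, 6), y2, cons(op(2, 2), op(empty, p))) =?= node(s, cons(y1, 2), y1).
Bind p := op(2, node(2, 6, 2)); substituting into the one remaining equation that mentions p gives: node(node(y, y, 6), y2, cons(op(2, 2), op(empty, op(2, node(2, 6, 2))))) =?= node(s, cons(y1, 2), y1).
Decompose node/3: op(2, y) =?= y,  cons(s, y) =?= z,  empty =?= empty.
Occurs check fails: y occurs in op(2, y); the equation y =?= op(2, y) has no finite solution.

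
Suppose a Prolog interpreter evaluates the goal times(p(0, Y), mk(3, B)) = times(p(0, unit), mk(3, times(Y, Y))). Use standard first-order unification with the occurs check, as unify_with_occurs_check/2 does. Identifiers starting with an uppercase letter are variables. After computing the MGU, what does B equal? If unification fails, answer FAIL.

Decompose times/2: p(0, Y) = p(0, unit),  mk(3, B) = mk(3, times(Y, Y)).
Decompose p/2: 0 = 0,  Y = unit.
Delete trivial equation 0 = 0.
Bind Y := unit; substituting into the remaining equation gives: mk(3, B) = mk(3, times(unit, unit)).
Decompose mk/2: 3 = 3,  B = times(unit, unit).
Delete trivial equation 3 = 3.
Bind B := times(unit, unit).
MGU = { Y -> unit, B -> times(unit, unit) }, so B -> times(unit, unit).

times(unit, unit)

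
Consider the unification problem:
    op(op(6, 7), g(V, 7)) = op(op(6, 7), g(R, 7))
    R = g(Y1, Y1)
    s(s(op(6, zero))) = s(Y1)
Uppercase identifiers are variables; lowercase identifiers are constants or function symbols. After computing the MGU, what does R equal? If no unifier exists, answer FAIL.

Decompose op/2: op(6, 7) = op(6, 7),  g(V, 7) = g(R, 7).
Delete trivial equation op(6, 7) = op(6, 7).
Decompose g/2: V = R,  7 = 7.
Bind V := R; no other remaining equation mentions V.
Delete trivial equation 7 = 7.
Bind R := g(Y1, Y1); no other remaining equation mentions R. Substituting into the earlier binding gives V := g(Y1, Y1).
Decompose s/1: s(op(6, zero)) = Y1.
Bind Y1 := s(op(6, zero)). Substituting into the earlier bindings gives V := g(s(op(6, zero)), s(op(6, zero))), R := g(s(op(6, zero)), s(op(6, zero))).
MGU = { V -> g(s(op(6, zero)), s(op(6, zero))), R -> g(s(op(6, zero)), s(op(6, zero))), Y1 -> s(op(6, zero)) }, so R -> g(s(op(6, zero)), s(op(6, zero))).

g(s(op(6, zero)), s(op(6, zero)))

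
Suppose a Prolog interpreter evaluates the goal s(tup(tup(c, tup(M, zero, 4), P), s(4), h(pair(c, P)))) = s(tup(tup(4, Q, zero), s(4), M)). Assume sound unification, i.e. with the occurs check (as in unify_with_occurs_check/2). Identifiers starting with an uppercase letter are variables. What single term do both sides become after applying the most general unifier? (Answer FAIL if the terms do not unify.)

FAIL

Decompose s/1: tup(tup(c, tup(M, zero, 4), P), s(4), h(pair(c, P))) = tup(tup(4, Q, zero), s(4), M).
Decompose tup/3: tup(c, tup(M, zero, 4), P) = tup(4, Q, zero),  s(4) = s(4),  h(pair(c, P)) = M.
Decompose tup/3: c = 4,  tup(M, zero, 4) = Q,  P = zero.
Clash: constants c and 4 differ; no unifier exists.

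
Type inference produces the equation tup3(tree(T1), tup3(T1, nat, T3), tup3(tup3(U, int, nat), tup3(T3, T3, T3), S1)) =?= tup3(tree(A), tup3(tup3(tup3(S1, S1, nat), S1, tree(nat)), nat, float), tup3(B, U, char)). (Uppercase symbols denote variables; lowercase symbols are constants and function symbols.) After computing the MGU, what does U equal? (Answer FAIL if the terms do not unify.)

Decompose tup3/3: tree(T1) =?= tree(A),  tup3(T1, nat, T3) =?= tup3(tup3(tup3(S1, S1, nat), S1, tree(nat)), nat, float),  tup3(tup3(U, int, nat), tup3(T3, T3, T3), S1) =?= tup3(B, U, char).
Decompose tree/1: T1 =?= A.
Bind T1 := A; substituting into the one remaining equation that mentions T1 gives: tup3(A, nat, T3) =?= tup3(tup3(tup3(S1, S1, nat), S1, tree(nat)), nat, float).
Decompose tup3/3: A =?= tup3(tup3(S1, S1, nat), S1, tree(nat)),  nat =?= nat,  T3 =?= float.
Bind A := tup3(tup3(S1, S1, nat), S1, tree(nat)); no other remaining equation mentions A. Substituting into the earlier binding gives T1 := tup3(tup3(S1, S1, nat), S1, tree(nat)).
Delete trivial equation nat =?= nat.
Bind T3 := float; substituting into the remaining equation gives: tup3(tup3(U, int, nat), tup3(float, float, float), S1) =?= tup3(B, U, char).
Decompose tup3/3: tup3(U, int, nat) =?= B,  tup3(float, float, float) =?= U,  S1 =?= char.
Bind B := tup3(U, int, nat); no other remaining equation mentions B.
Bind U := tup3(float, float, float); no other remaining equation mentions U. Substituting into the earlier binding gives B := tup3(tup3(float, float, float), int, nat).
Bind S1 := char. Substituting into the earlier bindings gives T1 := tup3(tup3(char, char, nat), char, tree(nat)), A := tup3(tup3(char, char, nat), char, tree(nat)).
MGU = { T1 -> tup3(tup3(char, char, nat), char, tree(nat)), A -> tup3(tup3(char, char, nat), char, tree(nat)), T3 -> float, B -> tup3(tup3(float, float, float), int, nat), U -> tup3(float, float, float), S1 -> char }, so U -> tup3(float, float, float).

tup3(float, float, float)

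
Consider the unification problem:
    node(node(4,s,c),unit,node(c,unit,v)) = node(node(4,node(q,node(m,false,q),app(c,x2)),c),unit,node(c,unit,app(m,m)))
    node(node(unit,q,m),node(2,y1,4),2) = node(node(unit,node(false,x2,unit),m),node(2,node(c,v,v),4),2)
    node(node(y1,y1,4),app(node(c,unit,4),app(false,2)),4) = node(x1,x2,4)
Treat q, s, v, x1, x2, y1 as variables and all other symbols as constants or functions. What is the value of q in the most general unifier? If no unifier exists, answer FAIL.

Decompose node/3: node(4,s,c) = node(4,node(q,node(m,false,q),app(c,x2)),c),  unit = unit,  node(c,unit,v) = node(c,unit,app(m,m)).
Decompose node/3: 4 = 4,  s = node(q,node(m,false,q),app(c,x2)),  c = c.
Delete trivial equation 4 = 4.
Bind s := node(q,node(m,false,q),app(c,x2)); no other remaining equation mentions s.
Delete trivial equation c = c.
Delete trivial equation unit = unit.
Decompose node/3: c = c,  unit = unit,  v = app(m,m).
Delete trivial equation c = c.
Delete trivial equation unit = unit.
Bind v := app(m,m); substituting into the one remaining equation that mentions v gives: node(node(unit,q,m),node(2,y1,4),2) = node(node(unit,node(false,x2,unit),m),node(2,node(c,app(m,m),app(m,m)),4),2).
Decompose node/3: node(unit,q,m) = node(unit,node(false,x2,unit),m),  node(2,y1,4) = node(2,node(c,app(m,m),app(m,m)),4),  2 = 2.
Decompose node/3: unit = unit,  q = node(false,x2,unit),  m = m.
Delete trivial equation unit = unit.
Bind q := node(false,x2,unit); no other remaining equation mentions q. Substituting into the earlier binding gives s := node(node(false,x2,unit),node(m,false,node(false,x2,unit)),app(c,x2)).
Delete trivial equation m = m.
Decompose node/3: 2 = 2,  y1 = node(c,app(m,m),app(m,m)),  4 = 4.
Delete trivial equation 2 = 2.
Bind y1 := node(c,app(m,m),app(m,m)); substituting into the one remaining equation that mentions y1 gives: node(node(node(c,app(m,m),app(m,m)),node(c,app(m,m),app(m,m)),4),app(node(c,unit,4),app(false,2)),4) = node(x1,x2,4).
Delete trivial equation 4 = 4.
Delete trivial equation 2 = 2.
Decompose node/3: node(node(c,app(m,m),app(m,m)),node(c,app(m,m),app(m,m)),4) = x1,  app(node(c,unit,4),app(false,2)) = x2,  4 = 4.
Bind x1 := node(node(c,app(m,m),app(m,m)),node(c,app(m,m),app(m,m)),4); no other remaining equation mentions x1.
Bind x2 := app(node(c,unit,4),app(false,2)); no other remaining equation mentions x2. Substituting into the earlier bindings gives s := node(node(false,app(node(c,unit,4),app(false,2)),unit),node(m,false,node(false,app(node(c,unit,4),app(false,2)),unit)),app(c,app(node(c,unit,4),app(false,2)))), q := node(false,app(node(c,unit,4),app(false,2)),unit).
Delete trivial equation 4 = 4.
MGU = { s ↦ node(node(false,app(node(c,unit,4),app(false,2)),unit),node(m,false,node(false,app(node(c,unit,4),app(false,2)),unit)),app(c,app(node(c,unit,4),app(false,2)))), v ↦ app(m,m), q ↦ node(false,app(node(c,unit,4),app(false,2)),unit), y1 ↦ node(c,app(m,m),app(m,m)), x1 ↦ node(node(c,app(m,m),app(m,m)),node(c,app(m,m),app(m,m)),4), x2 ↦ app(node(c,unit,4),app(false,2)) }, so q ↦ node(false,app(node(c,unit,4),app(false,2)),unit).

node(false,app(node(c,unit,4),app(false,2)),unit)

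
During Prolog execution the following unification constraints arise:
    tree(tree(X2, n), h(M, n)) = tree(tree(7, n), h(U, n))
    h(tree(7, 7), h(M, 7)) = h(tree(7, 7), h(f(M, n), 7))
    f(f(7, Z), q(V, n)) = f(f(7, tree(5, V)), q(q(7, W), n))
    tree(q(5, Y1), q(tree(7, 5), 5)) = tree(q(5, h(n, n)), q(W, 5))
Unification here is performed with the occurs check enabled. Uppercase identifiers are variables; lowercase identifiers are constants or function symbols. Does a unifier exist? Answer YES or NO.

Decompose tree/2: tree(X2, n) = tree(7, n),  h(M, n) = h(U, n).
Decompose tree/2: X2 = 7,  n = n.
Bind X2 := 7; no other remaining equation mentions X2.
Delete trivial equation n = n.
Decompose h/2: M = U,  n = n.
Bind M := U; substituting into the one remaining equation that mentions M gives: h(tree(7, 7), h(U, 7)) = h(tree(7, 7), h(f(U, n), 7)).
Delete trivial equation n = n.
Decompose h/2: tree(7, 7) = tree(7, 7),  h(U, 7) = h(f(U, n), 7).
Delete trivial equation tree(7, 7) = tree(7, 7).
Decompose h/2: U = f(U, n),  7 = 7.
Occurs check fails: U occurs in f(U, n); the equation U = f(U, n) has no finite solution.

NO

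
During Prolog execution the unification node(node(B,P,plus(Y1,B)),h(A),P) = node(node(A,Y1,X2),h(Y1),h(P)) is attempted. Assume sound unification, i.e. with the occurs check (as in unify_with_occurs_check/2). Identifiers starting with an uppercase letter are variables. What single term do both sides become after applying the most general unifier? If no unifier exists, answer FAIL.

Decompose node/3: node(B,P,plus(Y1,B)) = node(A,Y1,X2),  h(A) = h(Y1),  P = h(P).
Decompose node/3: B = A,  P = Y1,  plus(Y1,B) = X2.
Bind B := A; substituting into the one remaining equation that mentions B gives: plus(Y1,A) = X2.
Bind P := Y1; substituting into the one remaining equation that mentions P gives: Y1 = h(Y1).
Bind X2 := plus(Y1,A); no other remaining equation mentions X2.
Decompose h/1: A = Y1.
Bind A := Y1; no other remaining equation mentions A. Substituting into the earlier bindings gives B := Y1, X2 := plus(Y1,Y1).
Occurs check fails: Y1 occurs in h(Y1); the equation Y1 = h(Y1) has no finite solution.

FAIL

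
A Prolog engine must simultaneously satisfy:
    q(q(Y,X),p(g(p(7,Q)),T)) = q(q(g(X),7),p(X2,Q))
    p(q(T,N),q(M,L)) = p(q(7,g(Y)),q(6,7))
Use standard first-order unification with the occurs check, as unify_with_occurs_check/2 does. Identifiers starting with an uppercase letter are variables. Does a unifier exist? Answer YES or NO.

YES

Decompose q/2: q(Y,X) = q(g(X),7),  p(g(p(7,Q)),T) = p(X2,Q).
Decompose q/2: Y = g(X),  X = 7.
Bind Y := g(X); substituting into the one remaining equation that mentions Y gives: p(q(T,N),q(M,L)) = p(q(7,g(g(X))),q(6,7)).
Bind X := 7; substituting into the one remaining equation that mentions X gives: p(q(T,N),q(M,L)) = p(q(7,g(g(7))),q(6,7)). Substituting into the earlier binding gives Y := g(7).
Decompose p/2: g(p(7,Q)) = X2,  T = Q.
Bind X2 := g(p(7,Q)); no other remaining equation mentions X2.
Bind T := Q; substituting into the remaining equation gives: p(q(Q,N),q(M,L)) = p(q(7,g(g(7))),q(6,7)).
Decompose p/2: q(Q,N) = q(7,g(g(7))),  q(M,L) = q(6,7).
Decompose q/2: Q = 7,  N = g(g(7)).
Bind Q := 7; no other remaining equation mentions Q. Substituting into the earlier bindings gives X2 := g(p(7,7)), T := 7.
Bind N := g(g(7)); no other remaining equation mentions N.
Decompose q/2: M = 6,  L = 7.
Bind M := 6; no other remaining equation mentions M.
Bind L := 7.
No equations remain and no clash or occurs-check failure arose, so a unifier exists.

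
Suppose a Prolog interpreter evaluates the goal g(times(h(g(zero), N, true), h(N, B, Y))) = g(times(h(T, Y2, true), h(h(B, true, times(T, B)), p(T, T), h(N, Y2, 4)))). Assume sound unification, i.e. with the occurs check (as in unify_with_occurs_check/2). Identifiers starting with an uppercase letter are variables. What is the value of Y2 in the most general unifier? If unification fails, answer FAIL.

Decompose g/1: times(h(g(zero), N, true), h(N, B, Y)) = times(h(T, Y2, true), h(h(B, true, times(T, B)), p(T, T), h(N, Y2, 4))).
Decompose times/2: h(g(zero), N, true) = h(T, Y2, true),  h(N, B, Y) = h(h(B, true, times(T, B)), p(T, T), h(N, Y2, 4)).
Decompose h/3: g(zero) = T,  N = Y2,  true = true.
Bind T := g(zero); substituting into the one remaining equation that mentions T gives: h(N, B, Y) = h(h(B, true, times(g(zero), B)), p(g(zero), g(zero)), h(N, Y2, 4)).
Bind N := Y2; substituting into the one remaining equation that mentions N gives: h(Y2, B, Y) = h(h(B, true, times(g(zero), B)), p(g(zero), g(zero)), h(Y2, Y2, 4)).
Delete trivial equation true = true.
Decompose h/3: Y2 = h(B, true, times(g(zero), B)),  B = p(g(zero), g(zero)),  Y = h(Y2, Y2, 4).
Bind Y2 := h(B, true, times(g(zero), B)); substituting into the one remaining equation that mentions Y2 gives: Y = h(h(B, true, times(g(zero), B)), h(B, true, times(g(zero), B)), 4). Substituting into the earlier binding gives N := h(B, true, times(g(zero), B)).
Bind B := p(g(zero), g(zero)); substituting into the remaining equation gives: Y = h(h(p(g(zero), g(zero)), true, times(g(zero), p(g(zero), g(zero)))), h(p(g(zero), g(zero)), true, times(g(zero), p(g(zero), g(zero)))), 4). Substituting into the earlier bindings gives N := h(p(g(zero), g(zero)), true, times(g(zero), p(g(zero), g(zero)))), Y2 := h(p(g(zero), g(zero)), true, times(g(zero), p(g(zero), g(zero)))).
Bind Y := h(h(p(g(zero), g(zero)), true, times(g(zero), p(g(zero), g(zero)))), h(p(g(zero), g(zero)), true, times(g(zero), p(g(zero), g(zero)))), 4).
MGU = { T = g(zero), N = h(p(g(zero), g(zero)), true, times(g(zero), p(g(zero), g(zero)))), Y2 = h(p(g(zero), g(zero)), true, times(g(zero), p(g(zero), g(zero)))), B = p(g(zero), g(zero)), Y = h(h(p(g(zero), g(zero)), true, times(g(zero), p(g(zero), g(zero)))), h(p(g(zero), g(zero)), true, times(g(zero), p(g(zero), g(zero)))), 4) }, so Y2 = h(p(g(zero), g(zero)), true, times(g(zero), p(g(zero), g(zero)))).

h(p(g(zero), g(zero)), true, times(g(zero), p(g(zero), g(zero))))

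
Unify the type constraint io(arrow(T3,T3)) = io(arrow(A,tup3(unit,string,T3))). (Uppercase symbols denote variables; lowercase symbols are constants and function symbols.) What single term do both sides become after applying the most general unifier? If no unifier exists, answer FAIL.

FAIL

Decompose io/1: arrow(T3,T3) = arrow(A,tup3(unit,string,T3)).
Decompose arrow/2: T3 = A,  T3 = tup3(unit,string,T3).
Bind T3 := A; substituting into the remaining equation gives: A = tup3(unit,string,A).
Occurs check fails: A occurs in tup3(unit,string,A); the equation A = tup3(unit,string,A) has no finite solution.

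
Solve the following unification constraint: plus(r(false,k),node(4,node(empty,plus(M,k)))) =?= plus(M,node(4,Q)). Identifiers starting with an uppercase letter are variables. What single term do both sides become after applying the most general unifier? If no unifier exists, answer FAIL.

plus(r(false,k),node(4,node(empty,plus(r(false,k),k))))

Decompose plus/2: r(false,k) =?= M,  node(4,node(empty,plus(M,k))) =?= node(4,Q).
Bind M := r(false,k); substituting into the remaining equation gives: node(4,node(empty,plus(r(false,k),k))) =?= node(4,Q).
Decompose node/2: 4 =?= 4,  node(empty,plus(r(false,k),k)) =?= Q.
Delete trivial equation 4 =?= 4.
Bind Q := node(empty,plus(r(false,k),k)).
Applying the MGU to either side gives plus(r(false,k),node(4,node(empty,plus(r(false,k),k)))).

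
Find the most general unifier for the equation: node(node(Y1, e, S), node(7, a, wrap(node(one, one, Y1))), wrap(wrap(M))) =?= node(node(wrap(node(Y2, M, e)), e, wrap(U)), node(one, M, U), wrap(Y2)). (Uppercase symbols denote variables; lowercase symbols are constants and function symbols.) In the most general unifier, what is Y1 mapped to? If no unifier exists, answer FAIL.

FAIL

Decompose node/3: node(Y1, e, S) =?= node(wrap(node(Y2, M, e)), e, wrap(U)),  node(7, a, wrap(node(one, one, Y1))) =?= node(one, M, U),  wrap(wrap(M)) =?= wrap(Y2).
Decompose node/3: Y1 =?= wrap(node(Y2, M, e)),  e =?= e,  S =?= wrap(U).
Bind Y1 := wrap(node(Y2, M, e)); substituting into the one remaining equation that mentions Y1 gives: node(7, a, wrap(node(one, one, wrap(node(Y2, M, e))))) =?= node(one, M, U).
Delete trivial equation e =?= e.
Bind S := wrap(U); no other remaining equation mentions S.
Decompose node/3: 7 =?= one,  a =?= M,  wrap(node(one, one, wrap(node(Y2, M, e)))) =?= U.
Clash: constants 7 and one differ; no unifier exists.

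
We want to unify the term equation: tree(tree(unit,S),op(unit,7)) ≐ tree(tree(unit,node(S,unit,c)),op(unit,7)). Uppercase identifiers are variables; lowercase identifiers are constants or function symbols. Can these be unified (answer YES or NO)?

NO

Decompose tree/2: tree(unit,S) ≐ tree(unit,node(S,unit,c)),  op(unit,7) ≐ op(unit,7).
Decompose tree/2: unit ≐ unit,  S ≐ node(S,unit,c).
Delete trivial equation unit ≐ unit.
Occurs check fails: S occurs in node(S,unit,c); the equation S ≐ node(S,unit,c) has no finite solution.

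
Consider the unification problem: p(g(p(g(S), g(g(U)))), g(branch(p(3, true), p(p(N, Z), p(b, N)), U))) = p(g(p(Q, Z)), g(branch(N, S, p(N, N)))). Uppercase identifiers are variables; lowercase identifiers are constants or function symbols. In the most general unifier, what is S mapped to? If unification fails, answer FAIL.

p(p(p(3, true), g(g(p(p(3, true), p(3, true))))), p(b, p(3, true)))

Decompose p/2: g(p(g(S), g(g(U)))) = g(p(Q, Z)),  g(branch(p(3, true), p(p(N, Z), p(b, N)), U)) = g(branch(N, S, p(N, N))).
Decompose g/1: p(g(S), g(g(U))) = p(Q, Z).
Decompose p/2: g(S) = Q,  g(g(U)) = Z.
Bind Q := g(S); no other remaining equation mentions Q.
Bind Z := g(g(U)); substituting into the remaining equation gives: g(branch(p(3, true), p(p(N, g(g(U))), p(b, N)), U)) = g(branch(N, S, p(N, N))).
Decompose g/1: branch(p(3, true), p(p(N, g(g(U))), p(b, N)), U) = branch(N, S, p(N, N)).
Decompose branch/3: p(3, true) = N,  p(p(N, g(g(U))), p(b, N)) = S,  U = p(N, N).
Bind N := p(3, true); substituting into the remaining equations gives: p(p(p(3, true), g(g(U))), p(b, p(3, true))) = S,  U = p(p(3, true), p(3, true)).
Bind S := p(p(p(3, true), g(g(U))), p(b, p(3, true))); no other remaining equation mentions S. Substituting into the earlier binding gives Q := g(p(p(p(3, true), g(g(U))), p(b, p(3, true)))).
Bind U := p(p(3, true), p(3, true)). Substituting into the earlier bindings gives Q := g(p(p(p(3, true), g(g(p(p(3, true), p(3, true))))), p(b, p(3, true)))), Z := g(g(p(p(3, true), p(3, true)))), S := p(p(p(3, true), g(g(p(p(3, true), p(3, true))))), p(b, p(3, true))).
MGU = { Q := g(p(p(p(3, true), g(g(p(p(3, true), p(3, true))))), p(b, p(3, true)))), Z := g(g(p(p(3, true), p(3, true)))), N := p(3, true), S := p(p(p(3, true), g(g(p(p(3, true), p(3, true))))), p(b, p(3, true))), U := p(p(3, true), p(3, true)) }, so S := p(p(p(3, true), g(g(p(p(3, true), p(3, true))))), p(b, p(3, true))).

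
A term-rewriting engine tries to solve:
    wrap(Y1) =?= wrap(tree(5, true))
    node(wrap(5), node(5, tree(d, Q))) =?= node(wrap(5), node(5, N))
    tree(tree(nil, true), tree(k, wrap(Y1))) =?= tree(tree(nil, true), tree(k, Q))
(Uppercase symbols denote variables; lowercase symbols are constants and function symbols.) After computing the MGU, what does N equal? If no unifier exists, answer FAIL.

Decompose wrap/1: Y1 =?= tree(5, true).
Bind Y1 := tree(5, true); substituting into the one remaining equation that mentions Y1 gives: tree(tree(nil, true), tree(k, wrap(tree(5, true)))) =?= tree(tree(nil, true), tree(k, Q)).
Decompose node/2: wrap(5) =?= wrap(5),  node(5, tree(d, Q)) =?= node(5, N).
Delete trivial equation wrap(5) =?= wrap(5).
Decompose node/2: 5 =?= 5,  tree(d, Q) =?= N.
Delete trivial equation 5 =?= 5.
Bind N := tree(d, Q); no other remaining equation mentions N.
Decompose tree/2: tree(nil, true) =?= tree(nil, true),  tree(k, wrap(tree(5, true))) =?= tree(k, Q).
Delete trivial equation tree(nil, true) =?= tree(nil, true).
Decompose tree/2: k =?= k,  wrap(tree(5, true)) =?= Q.
Delete trivial equation k =?= k.
Bind Q := wrap(tree(5, true)). Substituting into the earlier binding gives N := tree(d, wrap(tree(5, true))).
MGU = { Y1 -> tree(5, true), N -> tree(d, wrap(tree(5, true))), Q -> wrap(tree(5, true)) }, so N -> tree(d, wrap(tree(5, true))).

tree(d, wrap(tree(5, true)))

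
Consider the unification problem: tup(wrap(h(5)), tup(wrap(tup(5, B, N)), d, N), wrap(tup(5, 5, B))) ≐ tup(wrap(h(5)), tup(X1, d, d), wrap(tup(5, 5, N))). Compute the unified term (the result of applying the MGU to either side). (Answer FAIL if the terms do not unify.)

tup(wrap(h(5)), tup(wrap(tup(5, d, d)), d, d), wrap(tup(5, 5, d)))

Decompose tup/3: wrap(h(5)) ≐ wrap(h(5)),  tup(wrap(tup(5, B, N)), d, N) ≐ tup(X1, d, d),  wrap(tup(5, 5, B)) ≐ wrap(tup(5, 5, N)).
Delete trivial equation wrap(h(5)) ≐ wrap(h(5)).
Decompose tup/3: wrap(tup(5, B, N)) ≐ X1,  d ≐ d,  N ≐ d.
Bind X1 := wrap(tup(5, B, N)); no other remaining equation mentions X1.
Delete trivial equation d ≐ d.
Bind N := d; substituting into the remaining equation gives: wrap(tup(5, 5, B)) ≐ wrap(tup(5, 5, d)). Substituting into the earlier binding gives X1 := wrap(tup(5, B, d)).
Decompose wrap/1: tup(5, 5, B) ≐ tup(5, 5, d).
Decompose tup/3: 5 ≐ 5,  5 ≐ 5,  B ≐ d.
Delete trivial equation 5 ≐ 5.
Delete trivial equation 5 ≐ 5.
Bind B := d. Substituting into the earlier binding gives X1 := wrap(tup(5, d, d)).
Applying the MGU to either side gives tup(wrap(h(5)), tup(wrap(tup(5, d, d)), d, d), wrap(tup(5, 5, d))).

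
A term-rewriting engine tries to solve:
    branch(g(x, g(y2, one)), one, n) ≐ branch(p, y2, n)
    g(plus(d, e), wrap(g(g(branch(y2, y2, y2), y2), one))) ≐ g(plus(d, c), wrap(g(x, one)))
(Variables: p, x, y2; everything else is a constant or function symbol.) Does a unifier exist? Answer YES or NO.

Decompose branch/3: g(x, g(y2, one)) ≐ p,  one ≐ y2,  n ≐ n.
Bind p := g(x, g(y2, one)); no other remaining equation mentions p.
Bind y2 := one; substituting into the one remaining equation that mentions y2 gives: g(plus(d, e), wrap(g(g(branch(one, one, one), one), one))) ≐ g(plus(d, c), wrap(g(x, one))). Substituting into the earlier binding gives p := g(x, g(one, one)).
Delete trivial equation n ≐ n.
Decompose g/2: plus(d, e) ≐ plus(d, c),  wrap(g(g(branch(one, one, one), one), one)) ≐ wrap(g(x, one)).
Decompose plus/2: d ≐ d,  e ≐ c.
Delete trivial equation d ≐ d.
Clash: constants e and c differ; no unifier exists.

NO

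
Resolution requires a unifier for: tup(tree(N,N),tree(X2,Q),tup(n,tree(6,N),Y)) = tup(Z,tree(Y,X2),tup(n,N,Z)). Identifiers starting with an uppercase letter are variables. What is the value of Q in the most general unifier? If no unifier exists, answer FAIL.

Decompose tup/3: tree(N,N) = Z,  tree(X2,Q) = tree(Y,X2),  tup(n,tree(6,N),Y) = tup(n,N,Z).
Bind Z := tree(N,N); substituting into the one remaining equation that mentions Z gives: tup(n,tree(6,N),Y) = tup(n,N,tree(N,N)).
Decompose tree/2: X2 = Y,  Q = X2.
Bind X2 := Y; substituting into the one remaining equation that mentions X2 gives: Q = Y.
Bind Q := Y; no other remaining equation mentions Q.
Decompose tup/3: n = n,  tree(6,N) = N,  Y = tree(N,N).
Delete trivial equation n = n.
Occurs check fails: N occurs in tree(6,N); the equation N = tree(6,N) has no finite solution.

FAIL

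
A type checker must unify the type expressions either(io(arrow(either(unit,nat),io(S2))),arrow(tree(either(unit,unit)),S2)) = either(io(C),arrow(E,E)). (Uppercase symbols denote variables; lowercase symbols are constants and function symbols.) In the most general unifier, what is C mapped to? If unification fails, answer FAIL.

Decompose either/2: io(arrow(either(unit,nat),io(S2))) = io(C),  arrow(tree(either(unit,unit)),S2) = arrow(E,E).
Decompose io/1: arrow(either(unit,nat),io(S2)) = C.
Bind C := arrow(either(unit,nat),io(S2)); no other remaining equation mentions C.
Decompose arrow/2: tree(either(unit,unit)) = E,  S2 = E.
Bind E := tree(either(unit,unit)); substituting into the remaining equation gives: S2 = tree(either(unit,unit)).
Bind S2 := tree(either(unit,unit)). Substituting into the earlier binding gives C := arrow(either(unit,nat),io(tree(either(unit,unit)))).
MGU = { C := arrow(either(unit,nat),io(tree(either(unit,unit)))), E := tree(either(unit,unit)), S2 := tree(either(unit,unit)) }, so C := arrow(either(unit,nat),io(tree(either(unit,unit)))).

arrow(either(unit,nat),io(tree(either(unit,unit))))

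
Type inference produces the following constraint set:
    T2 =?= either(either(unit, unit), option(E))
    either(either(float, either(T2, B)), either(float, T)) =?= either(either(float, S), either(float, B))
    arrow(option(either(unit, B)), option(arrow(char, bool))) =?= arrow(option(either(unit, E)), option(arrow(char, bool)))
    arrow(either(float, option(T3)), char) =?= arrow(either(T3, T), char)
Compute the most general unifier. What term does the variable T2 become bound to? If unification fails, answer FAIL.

Bind T2 := either(either(unit, unit), option(E)); substituting into the one remaining equation that mentions T2 gives: either(either(float, either(either(either(unit, unit), option(E)), B)), either(float, T)) =?= either(either(float, S), either(float, B)).
Decompose either/2: either(float, either(either(either(unit, unit), option(E)), B)) =?= either(float, S),  either(float, T) =?= either(float, B).
Decompose either/2: float =?= float,  either(either(either(unit, unit), option(E)), B) =?= S.
Delete trivial equation float =?= float.
Bind S := either(either(either(unit, unit), option(E)), B); no other remaining equation mentions S.
Decompose either/2: float =?= float,  T =?= B.
Delete trivial equation float =?= float.
Bind T := B; substituting into the one remaining equation that mentions T gives: arrow(either(float, option(T3)), char) =?= arrow(either(T3, B), char).
Decompose arrow/2: option(either(unit, B)) =?= option(either(unit, E)),  option(arrow(char, bool)) =?= option(arrow(char, bool)).
Decompose option/1: either(unit, B) =?= either(unit, E).
Decompose either/2: unit =?= unit,  B =?= E.
Delete trivial equation unit =?= unit.
Bind B := E; substituting into the one remaining equation that mentions B gives: arrow(either(float, option(T3)), char) =?= arrow(either(T3, E), char). Substituting into the earlier bindings gives S := either(either(either(unit, unit), option(E)), E), T := E.
Delete trivial equation option(arrow(char, bool)) =?= option(arrow(char, bool)).
Decompose arrow/2: either(float, option(T3)) =?= either(T3, E),  char =?= char.
Decompose either/2: float =?= T3,  option(T3) =?= E.
Bind T3 := float; substituting into the one remaining equation that mentions T3 gives: option(float) =?= E.
Bind E := option(float); no other remaining equation mentions E. Substituting into the earlier bindings gives T2 := either(either(unit, unit), option(option(float))), S := either(either(either(unit, unit), option(option(float))), option(float)), T := option(float), B := option(float).
Delete trivial equation char =?= char.
MGU = { T2 ↦ either(either(unit, unit), option(option(float))), S ↦ either(either(either(unit, unit), option(option(float))), option(float)), T ↦ option(float), B ↦ option(float), T3 ↦ float, E ↦ option(float) }, so T2 ↦ either(either(unit, unit), option(option(float))).

either(either(unit, unit), option(option(float)))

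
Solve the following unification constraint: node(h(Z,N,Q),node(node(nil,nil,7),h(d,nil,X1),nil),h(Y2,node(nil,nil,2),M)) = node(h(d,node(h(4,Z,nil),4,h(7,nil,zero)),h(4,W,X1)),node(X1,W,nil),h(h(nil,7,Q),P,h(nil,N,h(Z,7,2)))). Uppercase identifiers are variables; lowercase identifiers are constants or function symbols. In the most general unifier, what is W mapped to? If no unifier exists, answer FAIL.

h(d,nil,node(nil,nil,7))

Decompose node/3: h(Z,N,Q) = h(d,node(h(4,Z,nil),4,h(7,nil,zero)),h(4,W,X1)),  node(node(nil,nil,7),h(d,nil,X1),nil) = node(X1,W,nil),  h(Y2,node(nil,nil,2),M) = h(h(nil,7,Q),P,h(nil,N,h(Z,7,2))).
Decompose h/3: Z = d,  N = node(h(4,Z,nil),4,h(7,nil,zero)),  Q = h(4,W,X1).
Bind Z := d; substituting into the 2 remaining equations that mention Z gives: N = node(h(4,d,nil),4,h(7,nil,zero)),  h(Y2,node(nil,nil,2),M) = h(h(nil,7,Q),P,h(nil,N,h(d,7,2))).
Bind N := node(h(4,d,nil),4,h(7,nil,zero)); substituting into the one remaining equation that mentions N gives: h(Y2,node(nil,nil,2),M) = h(h(nil,7,Q),P,h(nil,node(h(4,d,nil),4,h(7,nil,zero)),h(d,7,2))).
Bind Q := h(4,W,X1); substituting into the one remaining equation that mentions Q gives: h(Y2,node(nil,nil,2),M) = h(h(nil,7,h(4,W,X1)),P,h(nil,node(h(4,d,nil),4,h(7,nil,zero)),h(d,7,2))).
Decompose node/3: node(nil,nil,7) = X1,  h(d,nil,X1) = W,  nil = nil.
Bind X1 := node(nil,nil,7); substituting into the 2 remaining equations that mention X1 gives: h(d,nil,node(nil,nil,7)) = W,  h(Y2,node(nil,nil,2),M) = h(h(nil,7,h(4,W,node(nil,nil,7))),P,h(nil,node(h(4,d,nil),4,h(7,nil,zero)),h(d,7,2))). Substituting into the earlier binding gives Q := h(4,W,node(nil,nil,7)).
Bind W := h(d,nil,node(nil,nil,7)); substituting into the one remaining equation that mentions W gives: h(Y2,node(nil,nil,2),M) = h(h(nil,7,h(4,h(d,nil,node(nil,nil,7)),node(nil,nil,7))),P,h(nil,node(h(4,d,nil),4,h(7,nil,zero)),h(d,7,2))). Substituting into the earlier binding gives Q := h(4,h(d,nil,node(nil,nil,7)),node(nil,nil,7)).
Delete trivial equation nil = nil.
Decompose h/3: Y2 = h(nil,7,h(4,h(d,nil,node(nil,nil,7)),node(nil,nil,7))),  node(nil,nil,2) = P,  M = h(nil,node(h(4,d,nil),4,h(7,nil,zero)),h(d,7,2)).
Bind Y2 := h(nil,7,h(4,h(d,nil,node(nil,nil,7)),node(nil,nil,7))); no other remaining equation mentions Y2.
Bind P := node(nil,nil,2); no other remaining equation mentions P.
Bind M := h(nil,node(h(4,d,nil),4,h(7,nil,zero)),h(d,7,2)).
MGU = { Z ↦ d, N ↦ node(h(4,d,nil),4,h(7,nil,zero)), Q ↦ h(4,h(d,nil,node(nil,nil,7)),node(nil,nil,7)), X1 ↦ node(nil,nil,7), W ↦ h(d,nil,node(nil,nil,7)), Y2 ↦ h(nil,7,h(4,h(d,nil,node(nil,nil,7)),node(nil,nil,7))), P ↦ node(nil,nil,2), M ↦ h(nil,node(h(4,d,nil),4,h(7,nil,zero)),h(d,7,2)) }, so W ↦ h(d,nil,node(nil,nil,7)).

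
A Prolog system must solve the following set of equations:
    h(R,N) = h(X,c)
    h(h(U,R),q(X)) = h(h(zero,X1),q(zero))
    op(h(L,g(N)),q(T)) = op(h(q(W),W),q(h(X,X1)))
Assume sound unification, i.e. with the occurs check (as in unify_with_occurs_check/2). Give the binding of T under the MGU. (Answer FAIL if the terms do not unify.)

h(zero,zero)

Decompose h/2: R = X,  N = c.
Bind R := X; substituting into the one remaining equation that mentions R gives: h(h(U,X),q(X)) = h(h(zero,X1),q(zero)).
Bind N := c; substituting into the one remaining equation that mentions N gives: op(h(L,g(c)),q(T)) = op(h(q(W),W),q(h(X,X1))).
Decompose h/2: h(U,X) = h(zero,X1),  q(X) = q(zero).
Decompose h/2: U = zero,  X = X1.
Bind U := zero; no other remaining equation mentions U.
Bind X := X1; substituting into the remaining equations gives: q(X1) = q(zero),  op(h(L,g(c)),q(T)) = op(h(q(W),W),q(h(X1,X1))). Substituting into the earlier binding gives R := X1.
Decompose q/1: X1 = zero.
Bind X1 := zero; substituting into the remaining equation gives: op(h(L,g(c)),q(T)) = op(h(q(W),W),q(h(zero,zero))). Substituting into the earlier bindings gives R := zero, X := zero.
Decompose op/2: h(L,g(c)) = h(q(W),W),  q(T) = q(h(zero,zero)).
Decompose h/2: L = q(W),  g(c) = W.
Bind L := q(W); no other remaining equation mentions L.
Bind W := g(c); no other remaining equation mentions W. Substituting into the earlier binding gives L := q(g(c)).
Decompose q/1: T = h(zero,zero).
Bind T := h(zero,zero).
MGU = { R ↦ zero, N ↦ c, U ↦ zero, X ↦ zero, X1 ↦ zero, L ↦ q(g(c)), W ↦ g(c), T ↦ h(zero,zero) }, so T ↦ h(zero,zero).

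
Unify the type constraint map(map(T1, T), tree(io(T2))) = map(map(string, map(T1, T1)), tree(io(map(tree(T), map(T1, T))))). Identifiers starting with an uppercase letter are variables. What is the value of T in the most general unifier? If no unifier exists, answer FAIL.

map(string, string)

Decompose map/2: map(T1, T) = map(string, map(T1, T1)),  tree(io(T2)) = tree(io(map(tree(T), map(T1, T)))).
Decompose map/2: T1 = string,  T = map(T1, T1).
Bind T1 := string; substituting into the remaining equations gives: T = map(string, string),  tree(io(T2)) = tree(io(map(tree(T), map(string, T)))).
Bind T := map(string, string); substituting into the remaining equation gives: tree(io(T2)) = tree(io(map(tree(map(string, string)), map(string, map(string, string))))).
Decompose tree/1: io(T2) = io(map(tree(map(string, string)), map(string, map(string, string)))).
Decompose io/1: T2 = map(tree(map(string, string)), map(string, map(string, string))).
Bind T2 := map(tree(map(string, string)), map(string, map(string, string))).
MGU = { T1 := string, T := map(string, string), T2 := map(tree(map(string, string)), map(string, map(string, string))) }, so T := map(string, string).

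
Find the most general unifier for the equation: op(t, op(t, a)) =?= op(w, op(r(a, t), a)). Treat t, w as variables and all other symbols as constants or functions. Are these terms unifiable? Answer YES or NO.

Decompose op/2: t =?= w,  op(t, a) =?= op(r(a, t), a).
Bind t := w; substituting into the remaining equation gives: op(w, a) =?= op(r(a, w), a).
Decompose op/2: w =?= r(a, w),  a =?= a.
Occurs check fails: w occurs in r(a, w); the equation w =?= r(a, w) has no finite solution.

NO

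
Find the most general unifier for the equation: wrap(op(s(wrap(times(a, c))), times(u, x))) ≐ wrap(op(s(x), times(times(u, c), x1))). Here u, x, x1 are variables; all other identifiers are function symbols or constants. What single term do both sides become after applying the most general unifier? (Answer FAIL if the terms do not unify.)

FAIL

Decompose wrap/1: op(s(wrap(times(a, c))), times(u, x)) ≐ op(s(x), times(times(u, c), x1)).
Decompose op/2: s(wrap(times(a, c))) ≐ s(x),  times(u, x) ≐ times(times(u, c), x1).
Decompose s/1: wrap(times(a, c)) ≐ x.
Bind x := wrap(times(a, c)); substituting into the remaining equation gives: times(u, wrap(times(a, c))) ≐ times(times(u, c), x1).
Decompose times/2: u ≐ times(u, c),  wrap(times(a, c)) ≐ x1.
Occurs check fails: u occurs in times(u, c); the equation u ≐ times(u, c) has no finite solution.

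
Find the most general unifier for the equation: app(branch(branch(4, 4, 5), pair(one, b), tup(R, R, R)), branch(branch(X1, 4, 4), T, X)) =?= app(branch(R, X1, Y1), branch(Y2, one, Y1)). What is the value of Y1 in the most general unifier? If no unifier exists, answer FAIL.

Decompose app/2: branch(branch(4, 4, 5), pair(one, b), tup(R, R, R)) =?= branch(R, X1, Y1),  branch(branch(X1, 4, 4), T, X) =?= branch(Y2, one, Y1).
Decompose branch/3: branch(4, 4, 5) =?= R,  pair(one, b) =?= X1,  tup(R, R, R) =?= Y1.
Bind R := branch(4, 4, 5); substituting into the one remaining equation that mentions R gives: tup(branch(4, 4, 5), branch(4, 4, 5), branch(4, 4, 5)) =?= Y1.
Bind X1 := pair(one, b); substituting into the one remaining equation that mentions X1 gives: branch(branch(pair(one, b), 4, 4), T, X) =?= branch(Y2, one, Y1).
Bind Y1 := tup(branch(4, 4, 5), branch(4, 4, 5), branch(4, 4, 5)); substituting into the remaining equation gives: branch(branch(pair(one, b), 4, 4), T, X) =?= branch(Y2, one, tup(branch(4, 4, 5), branch(4, 4, 5), branch(4, 4, 5))).
Decompose branch/3: branch(pair(one, b), 4, 4) =?= Y2,  T =?= one,  X =?= tup(branch(4, 4, 5), branch(4, 4, 5), branch(4, 4, 5)).
Bind Y2 := branch(pair(one, b), 4, 4); no other remaining equation mentions Y2.
Bind T := one; no other remaining equation mentions T.
Bind X := tup(branch(4, 4, 5), branch(4, 4, 5), branch(4, 4, 5)).
MGU = { R ↦ branch(4, 4, 5), X1 ↦ pair(one, b), Y1 ↦ tup(branch(4, 4, 5), branch(4, 4, 5), branch(4, 4, 5)), Y2 ↦ branch(pair(one, b), 4, 4), T ↦ one, X ↦ tup(branch(4, 4, 5), branch(4, 4, 5), branch(4, 4, 5)) }, so Y1 ↦ tup(branch(4, 4, 5), branch(4, 4, 5), branch(4, 4, 5)).

tup(branch(4, 4, 5), branch(4, 4, 5), branch(4, 4, 5))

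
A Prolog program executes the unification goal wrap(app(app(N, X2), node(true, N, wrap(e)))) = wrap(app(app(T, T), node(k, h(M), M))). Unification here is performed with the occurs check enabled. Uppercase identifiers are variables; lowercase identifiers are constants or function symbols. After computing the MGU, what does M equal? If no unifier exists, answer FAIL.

Decompose wrap/1: app(app(N, X2), node(true, N, wrap(e))) = app(app(T, T), node(k, h(M), M)).
Decompose app/2: app(N, X2) = app(T, T),  node(true, N, wrap(e)) = node(k, h(M), M).
Decompose app/2: N = T,  X2 = T.
Bind N := T; substituting into the one remaining equation that mentions N gives: node(true, T, wrap(e)) = node(k, h(M), M).
Bind X2 := T; no other remaining equation mentions X2.
Decompose node/3: true = k,  T = h(M),  wrap(e) = M.
Clash: constants true and k differ; no unifier exists.

FAIL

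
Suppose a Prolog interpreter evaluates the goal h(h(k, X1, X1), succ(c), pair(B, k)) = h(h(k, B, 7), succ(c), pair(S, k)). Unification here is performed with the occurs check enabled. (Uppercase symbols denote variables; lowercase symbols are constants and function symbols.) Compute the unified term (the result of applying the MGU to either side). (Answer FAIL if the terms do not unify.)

h(h(k, 7, 7), succ(c), pair(7, k))

Decompose h/3: h(k, X1, X1) = h(k, B, 7),  succ(c) = succ(c),  pair(B, k) = pair(S, k).
Decompose h/3: k = k,  X1 = B,  X1 = 7.
Delete trivial equation k = k.
Bind X1 := B; substituting into the one remaining equation that mentions X1 gives: B = 7.
Bind B := 7; substituting into the one remaining equation that mentions B gives: pair(7, k) = pair(S, k). Substituting into the earlier binding gives X1 := 7.
Delete trivial equation succ(c) = succ(c).
Decompose pair/2: 7 = S,  k = k.
Bind S := 7; no other remaining equation mentions S.
Delete trivial equation k = k.
Applying the MGU to either side gives h(h(k, 7, 7), succ(c), pair(7, k)).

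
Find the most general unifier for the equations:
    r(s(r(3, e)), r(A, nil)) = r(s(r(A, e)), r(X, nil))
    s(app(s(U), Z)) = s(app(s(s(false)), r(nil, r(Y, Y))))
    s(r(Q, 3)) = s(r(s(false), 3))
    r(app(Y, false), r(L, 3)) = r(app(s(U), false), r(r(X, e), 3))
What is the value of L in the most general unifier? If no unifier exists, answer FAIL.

r(3, e)

Decompose r/2: s(r(3, e)) = s(r(A, e)),  r(A, nil) = r(X, nil).
Decompose s/1: r(3, e) = r(A, e).
Decompose r/2: 3 = A,  e = e.
Bind A := 3; substituting into the one remaining equation that mentions A gives: r(3, nil) = r(X, nil).
Delete trivial equation e = e.
Decompose r/2: 3 = X,  nil = nil.
Bind X := 3; substituting into the one remaining equation that mentions X gives: r(app(Y, false), r(L, 3)) = r(app(s(U), false), r(r(3, e), 3)).
Delete trivial equation nil = nil.
Decompose s/1: app(s(U), Z) = app(s(s(false)), r(nil, r(Y, Y))).
Decompose app/2: s(U) = s(s(false)),  Z = r(nil, r(Y, Y)).
Decompose s/1: U = s(false).
Bind U := s(false); substituting into the one remaining equation that mentions U gives: r(app(Y, false), r(L, 3)) = r(app(s(s(false)), false), r(r(3, e), 3)).
Bind Z := r(nil, r(Y, Y)); no other remaining equation mentions Z.
Decompose s/1: r(Q, 3) = r(s(false), 3).
Decompose r/2: Q = s(false),  3 = 3.
Bind Q := s(false); no other remaining equation mentions Q.
Delete trivial equation 3 = 3.
Decompose r/2: app(Y, false) = app(s(s(false)), false),  r(L, 3) = r(r(3, e), 3).
Decompose app/2: Y = s(s(false)),  false = false.
Bind Y := s(s(false)); no other remaining equation mentions Y. Substituting into the earlier binding gives Z := r(nil, r(s(s(false)), s(s(false)))).
Delete trivial equation false = false.
Decompose r/2: L = r(3, e),  3 = 3.
Bind L := r(3, e); no other remaining equation mentions L.
Delete trivial equation 3 = 3.
MGU = { A := 3, X := 3, U := s(false), Z := r(nil, r(s(s(false)), s(s(false)))), Q := s(false), Y := s(s(false)), L := r(3, e) }, so L := r(3, e).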